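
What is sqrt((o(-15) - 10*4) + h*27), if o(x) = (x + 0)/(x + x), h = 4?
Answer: sqrt(274)/2 ≈ 8.2765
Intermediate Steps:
o(x) = 1/2 (o(x) = x/((2*x)) = x*(1/(2*x)) = 1/2)
sqrt((o(-15) - 10*4) + h*27) = sqrt((1/2 - 10*4) + 4*27) = sqrt((1/2 - 40) + 108) = sqrt(-79/2 + 108) = sqrt(137/2) = sqrt(274)/2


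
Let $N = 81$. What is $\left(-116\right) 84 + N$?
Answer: $-9663$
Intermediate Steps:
$\left(-116\right) 84 + N = \left(-116\right) 84 + 81 = -9744 + 81 = -9663$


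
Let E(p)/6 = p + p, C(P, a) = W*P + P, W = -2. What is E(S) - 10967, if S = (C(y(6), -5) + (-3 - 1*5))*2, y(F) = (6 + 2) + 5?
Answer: -11471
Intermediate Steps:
y(F) = 13 (y(F) = 8 + 5 = 13)
C(P, a) = -P (C(P, a) = -2*P + P = -P)
S = -42 (S = (-1*13 + (-3 - 1*5))*2 = (-13 + (-3 - 5))*2 = (-13 - 8)*2 = -21*2 = -42)
E(p) = 12*p (E(p) = 6*(p + p) = 6*(2*p) = 12*p)
E(S) - 10967 = 12*(-42) - 10967 = -504 - 10967 = -11471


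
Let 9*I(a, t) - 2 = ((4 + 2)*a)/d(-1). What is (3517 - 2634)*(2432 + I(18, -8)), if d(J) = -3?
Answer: 19297082/9 ≈ 2.1441e+6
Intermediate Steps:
I(a, t) = 2/9 - 2*a/9 (I(a, t) = 2/9 + (((4 + 2)*a)/(-3))/9 = 2/9 + ((6*a)*(-1/3))/9 = 2/9 + (-2*a)/9 = 2/9 - 2*a/9)
(3517 - 2634)*(2432 + I(18, -8)) = (3517 - 2634)*(2432 + (2/9 - 2/9*18)) = 883*(2432 + (2/9 - 4)) = 883*(2432 - 34/9) = 883*(21854/9) = 19297082/9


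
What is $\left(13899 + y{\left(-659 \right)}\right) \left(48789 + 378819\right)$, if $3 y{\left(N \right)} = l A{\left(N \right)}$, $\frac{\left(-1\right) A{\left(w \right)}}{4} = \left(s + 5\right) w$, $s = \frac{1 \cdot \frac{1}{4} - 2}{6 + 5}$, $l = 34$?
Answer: $\frac{745626483720}{11} \approx 6.7784 \cdot 10^{10}$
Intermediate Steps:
$s = - \frac{7}{44}$ ($s = \frac{1 \cdot \frac{1}{4} - 2}{11} = \left(\frac{1}{4} - 2\right) \frac{1}{11} = \left(- \frac{7}{4}\right) \frac{1}{11} = - \frac{7}{44} \approx -0.15909$)
$A{\left(w \right)} = - \frac{213 w}{11}$ ($A{\left(w \right)} = - 4 \left(- \frac{7}{44} + 5\right) w = - 4 \frac{213 w}{44} = - \frac{213 w}{11}$)
$y{\left(N \right)} = - \frac{2414 N}{11}$ ($y{\left(N \right)} = \frac{34 \left(- \frac{213 N}{11}\right)}{3} = \frac{\left(- \frac{7242}{11}\right) N}{3} = - \frac{2414 N}{11}$)
$\left(13899 + y{\left(-659 \right)}\right) \left(48789 + 378819\right) = \left(13899 - - \frac{1590826}{11}\right) \left(48789 + 378819\right) = \left(13899 + \frac{1590826}{11}\right) 427608 = \frac{1743715}{11} \cdot 427608 = \frac{745626483720}{11}$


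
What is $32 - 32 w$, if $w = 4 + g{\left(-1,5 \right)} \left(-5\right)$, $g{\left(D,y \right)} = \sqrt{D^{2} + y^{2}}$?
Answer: $-96 + 160 \sqrt{26} \approx 719.84$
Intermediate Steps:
$w = 4 - 5 \sqrt{26}$ ($w = 4 + \sqrt{\left(-1\right)^{2} + 5^{2}} \left(-5\right) = 4 + \sqrt{1 + 25} \left(-5\right) = 4 + \sqrt{26} \left(-5\right) = 4 - 5 \sqrt{26} \approx -21.495$)
$32 - 32 w = 32 - 32 \left(4 - 5 \sqrt{26}\right) = 32 - \left(128 - 160 \sqrt{26}\right) = -96 + 160 \sqrt{26}$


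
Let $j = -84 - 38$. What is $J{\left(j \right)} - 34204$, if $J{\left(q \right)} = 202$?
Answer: $-34002$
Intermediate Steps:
$j = -122$ ($j = -84 - 38 = -122$)
$J{\left(j \right)} - 34204 = 202 - 34204 = -34002$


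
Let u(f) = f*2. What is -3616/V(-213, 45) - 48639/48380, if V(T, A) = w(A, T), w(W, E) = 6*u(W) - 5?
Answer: -40192789/5176660 ≈ -7.7642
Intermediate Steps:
u(f) = 2*f
w(W, E) = -5 + 12*W (w(W, E) = 6*(2*W) - 5 = 12*W - 5 = -5 + 12*W)
V(T, A) = -5 + 12*A
-3616/V(-213, 45) - 48639/48380 = -3616/(-5 + 12*45) - 48639/48380 = -3616/(-5 + 540) - 48639*1/48380 = -3616/535 - 48639/48380 = -40192789/5176660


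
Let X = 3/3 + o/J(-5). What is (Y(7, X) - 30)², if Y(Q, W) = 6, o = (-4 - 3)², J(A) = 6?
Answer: 576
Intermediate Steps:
o = 49 (o = (-7)² = 49)
X = 55/6 (X = 3/3 + 49/6 = 3*(⅓) + 49*(⅙) = 1 + 49/6 = 55/6 ≈ 9.1667)
(Y(7, X) - 30)² = (6 - 30)² = (-24)² = 576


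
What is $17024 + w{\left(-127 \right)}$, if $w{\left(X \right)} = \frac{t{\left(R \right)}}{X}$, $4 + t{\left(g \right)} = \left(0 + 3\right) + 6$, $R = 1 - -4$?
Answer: $\frac{2162043}{127} \approx 17024.0$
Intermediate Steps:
$R = 5$ ($R = 1 + 4 = 5$)
$t{\left(g \right)} = 5$ ($t{\left(g \right)} = -4 + \left(\left(0 + 3\right) + 6\right) = -4 + \left(3 + 6\right) = -4 + 9 = 5$)
$w{\left(X \right)} = \frac{5}{X}$
$17024 + w{\left(-127 \right)} = 17024 + \frac{5}{-127} = 17024 + 5 \left(- \frac{1}{127}\right) = 17024 - \frac{5}{127} = \frac{2162043}{127}$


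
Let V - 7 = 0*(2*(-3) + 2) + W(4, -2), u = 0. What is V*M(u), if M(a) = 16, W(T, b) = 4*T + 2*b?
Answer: 304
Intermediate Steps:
W(T, b) = 2*b + 4*T
V = 19 (V = 7 + (0*(2*(-3) + 2) + (2*(-2) + 4*4)) = 7 + (0*(-6 + 2) + (-4 + 16)) = 7 + (0*(-4) + 12) = 7 + (0 + 12) = 7 + 12 = 19)
V*M(u) = 19*16 = 304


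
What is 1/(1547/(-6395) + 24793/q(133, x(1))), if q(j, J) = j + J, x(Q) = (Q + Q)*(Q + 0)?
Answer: 172665/31668478 ≈ 0.0054523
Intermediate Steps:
x(Q) = 2*Q² (x(Q) = (2*Q)*Q = 2*Q²)
q(j, J) = J + j
1/(1547/(-6395) + 24793/q(133, x(1))) = 1/(1547/(-6395) + 24793/(2*1² + 133)) = 1/(1547*(-1/6395) + 24793/(2*1 + 133)) = 1/(-1547/6395 + 24793/(2 + 133)) = 1/(-1547/6395 + 24793/135) = 1/(31668478/172665) = 172665/31668478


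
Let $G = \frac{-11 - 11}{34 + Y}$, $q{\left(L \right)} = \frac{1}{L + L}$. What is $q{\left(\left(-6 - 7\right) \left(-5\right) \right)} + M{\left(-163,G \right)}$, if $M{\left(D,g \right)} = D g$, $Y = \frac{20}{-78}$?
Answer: $\frac{2272792}{21385} \approx 106.28$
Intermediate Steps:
$Y = - \frac{10}{39}$ ($Y = 20 \left(- \frac{1}{78}\right) = - \frac{10}{39} \approx -0.25641$)
$q{\left(L \right)} = \frac{1}{2 L}$
$G = - \frac{429}{658}$ ($G = \frac{-11 - 11}{34 - \frac{10}{39}} = - \frac{22}{\frac{1316}{39}} = \left(-22\right) \frac{39}{1316} = - \frac{429}{658} \approx -0.65198$)
$q{\left(\left(-6 - 7\right) \left(-5\right) \right)} + M{\left(-163,G \right)} = \frac{1}{2 \left(-6 - 7\right) \left(-5\right)} - - \frac{69927}{658} = \frac{1}{2 \left(\left(-13\right) \left(-5\right)\right)} + \frac{69927}{658} = \frac{1}{2 \cdot 65} + \frac{69927}{658} = \frac{1}{2} \cdot \frac{1}{65} + \frac{69927}{658} = \frac{1}{130} + \frac{69927}{658} = \frac{2272792}{21385}$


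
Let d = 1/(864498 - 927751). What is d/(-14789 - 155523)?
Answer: 1/10772744936 ≈ 9.2827e-11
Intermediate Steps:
d = -1/63253 (d = 1/(-63253) = -1/63253 ≈ -1.5810e-5)
d/(-14789 - 155523) = -1/(63253*(-14789 - 155523)) = -1/63253/(-170312) = -1/63253*(-1/170312) = 1/10772744936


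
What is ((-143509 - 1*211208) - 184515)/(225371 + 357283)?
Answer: -89872/97109 ≈ -0.92548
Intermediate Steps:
((-143509 - 1*211208) - 184515)/(225371 + 357283) = ((-143509 - 211208) - 184515)/582654 = (-354717 - 184515)*(1/582654) = -539232*1/582654 = -89872/97109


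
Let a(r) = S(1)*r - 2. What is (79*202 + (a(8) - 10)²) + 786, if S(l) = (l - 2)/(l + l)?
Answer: 17000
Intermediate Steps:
S(l) = (-2 + l)/(2*l) (S(l) = (-2 + l)/((2*l)) = (-2 + l)*(1/(2*l)) = (-2 + l)/(2*l))
a(r) = -2 - r/2 (a(r) = ((½)*(-2 + 1)/1)*r - 2 = ((½)*1*(-1))*r - 2 = -r/2 - 2 = -2 - r/2)
(79*202 + (a(8) - 10)²) + 786 = (79*202 + ((-2 - ½*8) - 10)²) + 786 = (15958 + ((-2 - 4) - 10)²) + 786 = (15958 + (-6 - 10)²) + 786 = (15958 + (-16)²) + 786 = (15958 + 256) + 786 = 16214 + 786 = 17000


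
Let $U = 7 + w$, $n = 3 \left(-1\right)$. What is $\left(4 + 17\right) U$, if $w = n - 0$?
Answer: $84$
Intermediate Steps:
$n = -3$
$w = -3$ ($w = -3 - 0 = -3 + 0 = -3$)
$U = 4$ ($U = 7 - 3 = 4$)
$\left(4 + 17\right) U = \left(4 + 17\right) 4 = 21 \cdot 4 = 84$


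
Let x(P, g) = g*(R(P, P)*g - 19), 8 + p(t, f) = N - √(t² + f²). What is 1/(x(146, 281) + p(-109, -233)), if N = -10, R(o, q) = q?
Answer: 11522949/132778353590431 + √66170/132778353590431 ≈ 8.6785e-8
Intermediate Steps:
p(t, f) = -18 - √(f² + t²) (p(t, f) = -8 + (-10 - √(t² + f²)) = -8 + (-10 - √(f² + t²)) = -18 - √(f² + t²))
x(P, g) = g*(-19 + P*g) (x(P, g) = g*(P*g - 19) = g*(-19 + P*g))
1/(x(146, 281) + p(-109, -233)) = 1/(281*(-19 + 146*281) + (-18 - √((-233)² + (-109)²))) = 1/(281*(-19 + 41026) + (-18 - √(54289 + 11881))) = 1/(281*41007 + (-18 - √66170)) = 1/(11522967 + (-18 - √66170)) = 1/(11522949 - √66170)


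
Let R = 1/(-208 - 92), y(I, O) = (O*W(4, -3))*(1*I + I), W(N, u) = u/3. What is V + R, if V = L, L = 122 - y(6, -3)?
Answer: 25799/300 ≈ 85.997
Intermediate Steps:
W(N, u) = u/3 (W(N, u) = u*(⅓) = u/3)
y(I, O) = -2*I*O (y(I, O) = (O*((⅓)*(-3)))*(1*I + I) = (O*(-1))*(I + I) = (-O)*(2*I) = -2*I*O)
R = -1/300 (R = 1/(-300) = -1/300 ≈ -0.0033333)
L = 86 (L = 122 - (-2)*6*(-3) = 122 - 1*36 = 122 - 36 = 86)
V = 86
V + R = 86 - 1/300 = 25799/300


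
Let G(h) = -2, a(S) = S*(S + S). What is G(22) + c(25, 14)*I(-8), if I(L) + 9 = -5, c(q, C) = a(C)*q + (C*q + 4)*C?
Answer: -206586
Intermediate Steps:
a(S) = 2*S² (a(S) = S*(2*S) = 2*S²)
c(q, C) = C*(4 + C*q) + 2*q*C² (c(q, C) = (2*C²)*q + (C*q + 4)*C = 2*q*C² + (4 + C*q)*C = 2*q*C² + C*(4 + C*q) = C*(4 + C*q) + 2*q*C²)
I(L) = -14 (I(L) = -9 - 5 = -14)
G(22) + c(25, 14)*I(-8) = -2 + (14*(4 + 3*14*25))*(-14) = -2 + (14*(4 + 1050))*(-14) = -2 + (14*1054)*(-14) = -2 + 14756*(-14) = -2 - 206584 = -206586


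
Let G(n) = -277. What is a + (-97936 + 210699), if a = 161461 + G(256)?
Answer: 273947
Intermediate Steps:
a = 161184 (a = 161461 - 277 = 161184)
a + (-97936 + 210699) = 161184 + (-97936 + 210699) = 161184 + 112763 = 273947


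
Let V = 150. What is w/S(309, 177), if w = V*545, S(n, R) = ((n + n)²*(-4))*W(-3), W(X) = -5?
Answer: 2725/254616 ≈ 0.010702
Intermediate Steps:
S(n, R) = 80*n² (S(n, R) = ((n + n)²*(-4))*(-5) = ((2*n)²*(-4))*(-5) = ((4*n²)*(-4))*(-5) = -16*n²*(-5) = 80*n²)
w = 81750 (w = 150*545 = 81750)
w/S(309, 177) = 81750/((80*309²)) = 81750/((80*95481)) = 81750/7638480 = 81750*(1/7638480) = 2725/254616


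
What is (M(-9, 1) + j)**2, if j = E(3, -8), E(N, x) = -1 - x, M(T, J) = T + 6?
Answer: 16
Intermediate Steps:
M(T, J) = 6 + T
j = 7 (j = -1 - 1*(-8) = -1 + 8 = 7)
(M(-9, 1) + j)**2 = ((6 - 9) + 7)**2 = (-3 + 7)**2 = 4**2 = 16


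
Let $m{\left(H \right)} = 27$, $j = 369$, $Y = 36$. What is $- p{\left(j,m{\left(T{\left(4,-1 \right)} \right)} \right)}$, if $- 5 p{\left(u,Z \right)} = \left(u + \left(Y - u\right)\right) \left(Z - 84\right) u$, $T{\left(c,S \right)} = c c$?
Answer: $- \frac{757188}{5} \approx -1.5144 \cdot 10^{5}$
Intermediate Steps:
$T{\left(c,S \right)} = c^{2}$
$p{\left(u,Z \right)} = - \frac{u \left(-3024 + 36 Z\right)}{5}$ ($p{\left(u,Z \right)} = - \frac{\left(u - \left(-36 + u\right)\right) \left(Z - 84\right) u}{5} = - \frac{36 \left(-84 + Z\right) u}{5} = - \frac{\left(-3024 + 36 Z\right) u}{5} = - \frac{u \left(-3024 + 36 Z\right)}{5}$)
$- p{\left(j,m{\left(T{\left(4,-1 \right)} \right)} \right)} = - \frac{36 \cdot 369 \left(84 - 27\right)}{5} = - \frac{36 \cdot 369 \cdot 57}{5} = \left(-1\right) \frac{757188}{5} = - \frac{757188}{5}$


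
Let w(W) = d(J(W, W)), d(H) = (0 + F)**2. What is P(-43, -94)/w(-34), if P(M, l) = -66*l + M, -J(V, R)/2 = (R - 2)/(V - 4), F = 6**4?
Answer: 6161/1679616 ≈ 0.0036681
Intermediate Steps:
F = 1296
J(V, R) = -2*(-2 + R)/(-4 + V) (J(V, R) = -2*(R - 2)/(V - 4) = -2*(-2 + R)/(-4 + V))
P(M, l) = M - 66*l
d(H) = 1679616 (d(H) = (0 + 1296)**2 = 1296**2 = 1679616)
w(W) = 1679616
P(-43, -94)/w(-34) = (-43 - 66*(-94))/1679616 = (-43 + 6204)*(1/1679616) = 6161*(1/1679616) = 6161/1679616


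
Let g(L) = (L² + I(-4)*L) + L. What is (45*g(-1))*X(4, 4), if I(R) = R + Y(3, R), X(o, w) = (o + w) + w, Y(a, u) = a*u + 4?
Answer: 6480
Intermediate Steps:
Y(a, u) = 4 + a*u
X(o, w) = o + 2*w
I(R) = 4 + 4*R (I(R) = R + (4 + 3*R) = 4 + 4*R)
g(L) = L² - 11*L (g(L) = (L² + (4 + 4*(-4))*L) + L = (L² + (4 - 16)*L) + L = (L² - 12*L) + L = L² - 11*L)
(45*g(-1))*X(4, 4) = (45*(-(-11 - 1)))*(4 + 2*4) = (45*(-1*(-12)))*(4 + 8) = (45*12)*12 = 540*12 = 6480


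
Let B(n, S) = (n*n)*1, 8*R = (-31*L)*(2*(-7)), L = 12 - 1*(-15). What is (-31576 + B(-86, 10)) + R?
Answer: -90861/4 ≈ -22715.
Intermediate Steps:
L = 27 (L = 12 + 15 = 27)
R = 5859/4 (R = ((-31*27)*(2*(-7)))/8 = (-837*(-14))/8 = (⅛)*11718 = 5859/4 ≈ 1464.8)
B(n, S) = n² (B(n, S) = n²*1 = n²)
(-31576 + B(-86, 10)) + R = (-31576 + (-86)²) + 5859/4 = (-31576 + 7396) + 5859/4 = -24180 + 5859/4 = -90861/4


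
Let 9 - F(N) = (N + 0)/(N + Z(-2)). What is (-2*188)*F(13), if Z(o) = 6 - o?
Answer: -66176/21 ≈ -3151.2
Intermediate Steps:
F(N) = 9 - N/(8 + N) (F(N) = 9 - (N + 0)/(N + (6 - 1*(-2))) = 9 - N/(N + (6 + 2)) = 9 - N/(N + 8) = 9 - N/(8 + N))
(-2*188)*F(13) = (-2*188)*(8*(9 + 13)/(8 + 13)) = -3008*22/21 = -376*176/21 = -66176/21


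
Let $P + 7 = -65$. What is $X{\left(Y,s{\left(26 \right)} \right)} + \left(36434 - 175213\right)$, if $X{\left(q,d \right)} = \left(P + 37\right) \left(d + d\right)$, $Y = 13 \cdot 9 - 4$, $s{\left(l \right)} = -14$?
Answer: $-137799$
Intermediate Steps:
$P = -72$ ($P = -7 - 65 = -72$)
$Y = 113$ ($Y = 117 - 4 = 113$)
$X{\left(q,d \right)} = - 70 d$ ($X{\left(q,d \right)} = \left(-72 + 37\right) \left(d + d\right) = - 35 \cdot 2 d = - 70 d$)
$X{\left(Y,s{\left(26 \right)} \right)} + \left(36434 - 175213\right) = \left(-70\right) \left(-14\right) + \left(36434 - 175213\right) = 980 + \left(36434 - 175213\right) = 980 - 138779 = -137799$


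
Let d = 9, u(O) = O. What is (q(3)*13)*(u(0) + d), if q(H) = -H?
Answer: -351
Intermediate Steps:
(q(3)*13)*(u(0) + d) = (-1*3*13)*(0 + 9) = -3*13*9 = -39*9 = -351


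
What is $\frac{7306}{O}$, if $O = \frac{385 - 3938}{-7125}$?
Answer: $\frac{2739750}{187} \approx 14651.0$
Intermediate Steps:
$O = \frac{187}{375}$ ($O = \left(-3553\right) \left(- \frac{1}{7125}\right) = \frac{187}{375} \approx 0.49867$)
$\frac{7306}{O} = \frac{7306}{\frac{187}{375}} = 7306 \cdot \frac{375}{187} = \frac{2739750}{187}$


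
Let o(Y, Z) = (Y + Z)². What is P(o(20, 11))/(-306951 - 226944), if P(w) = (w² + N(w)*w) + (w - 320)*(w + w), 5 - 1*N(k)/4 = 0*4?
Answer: -2174743/533895 ≈ -4.0734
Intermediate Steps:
N(k) = 20 (N(k) = 20 - 0*4 = 20 - 4*0 = 20 + 0 = 20)
P(w) = w² + 20*w + 2*w*(-320 + w) (P(w) = (w² + 20*w) + (w - 320)*(w + w) = (w² + 20*w) + (-320 + w)*(2*w) = (w² + 20*w) + 2*w*(-320 + w) = w² + 20*w + 2*w*(-320 + w))
P(o(20, 11))/(-306951 - 226944) = ((20 + 11)²*(-620 + 3*(20 + 11)²))/(-306951 - 226944) = (31²*(-620 + 3*31²))/(-533895) = (961*(-620 + 3*961))*(-1/533895) = (961*(-620 + 2883))*(-1/533895) = (961*2263)*(-1/533895) = 2174743*(-1/533895) = -2174743/533895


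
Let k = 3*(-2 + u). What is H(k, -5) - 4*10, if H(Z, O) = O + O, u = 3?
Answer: -50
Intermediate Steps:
k = 3 (k = 3*(-2 + 3) = 3*1 = 3)
H(Z, O) = 2*O
H(k, -5) - 4*10 = 2*(-5) - 4*10 = -10 - 40 = -50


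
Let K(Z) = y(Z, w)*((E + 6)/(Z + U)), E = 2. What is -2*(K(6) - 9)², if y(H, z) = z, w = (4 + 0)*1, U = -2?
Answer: -2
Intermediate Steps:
w = 4 (w = 4*1 = 4)
K(Z) = 32/(-2 + Z) (K(Z) = 4*((2 + 6)/(Z - 2)) = 4*(8/(-2 + Z)) = 32/(-2 + Z))
-2*(K(6) - 9)² = -2*(32/(-2 + 6) - 9)² = -2*(32/4 - 9)² = -2*(32*(¼) - 9)² = -2*(8 - 9)² = -2*(-1)² = -2*1 = -2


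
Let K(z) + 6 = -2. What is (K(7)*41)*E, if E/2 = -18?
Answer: 11808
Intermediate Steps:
E = -36 (E = 2*(-18) = -36)
K(z) = -8 (K(z) = -6 - 2 = -8)
(K(7)*41)*E = -8*41*(-36) = -328*(-36) = 11808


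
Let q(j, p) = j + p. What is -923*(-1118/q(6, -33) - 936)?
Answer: 22294142/27 ≈ 8.2571e+5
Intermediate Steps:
-923*(-1118/q(6, -33) - 936) = -923*(-1118/(6 - 33) - 936) = -923*(-1118/(-27) - 936) = -923*(-1118*(-1/27) - 936) = -923*(1118/27 - 936) = -923*(-24154/27) = 22294142/27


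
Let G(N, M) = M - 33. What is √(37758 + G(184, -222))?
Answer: 9*√463 ≈ 193.66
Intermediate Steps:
G(N, M) = -33 + M
√(37758 + G(184, -222)) = √(37758 + (-33 - 222)) = √(37758 - 255) = √37503 = 9*√463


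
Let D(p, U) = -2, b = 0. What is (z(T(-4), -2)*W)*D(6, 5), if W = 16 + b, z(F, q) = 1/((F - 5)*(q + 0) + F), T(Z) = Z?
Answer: -16/7 ≈ -2.2857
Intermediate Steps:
z(F, q) = 1/(F + q*(-5 + F)) (z(F, q) = 1/((-5 + F)*q + F) = 1/(q*(-5 + F) + F) = 1/(F + q*(-5 + F)))
W = 16 (W = 16 + 0 = 16)
(z(T(-4), -2)*W)*D(6, 5) = (16/(-4 - 5*(-2) - 4*(-2)))*(-2) = (16/(-4 + 10 + 8))*(-2) = (16/14)*(-2) = ((1/14)*16)*(-2) = (8/7)*(-2) = -16/7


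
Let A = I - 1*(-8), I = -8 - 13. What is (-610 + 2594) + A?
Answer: 1971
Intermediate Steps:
I = -21
A = -13 (A = -21 - 1*(-8) = -21 + 8 = -13)
(-610 + 2594) + A = (-610 + 2594) - 13 = 1984 - 13 = 1971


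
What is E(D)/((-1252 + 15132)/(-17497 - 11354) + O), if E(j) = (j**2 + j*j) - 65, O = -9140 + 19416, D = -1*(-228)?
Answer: 2997705453/296458996 ≈ 10.112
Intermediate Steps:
D = 228
O = 10276
E(j) = -65 + 2*j**2 (E(j) = (j**2 + j**2) - 65 = 2*j**2 - 65 = -65 + 2*j**2)
E(D)/((-1252 + 15132)/(-17497 - 11354) + O) = (-65 + 2*228**2)/((-1252 + 15132)/(-17497 - 11354) + 10276) = (-65 + 2*51984)/(13880/(-28851) + 10276) = (-65 + 103968)/(13880*(-1/28851) + 10276) = 103903/(-13880/28851 + 10276) = 103903/(296458996/28851) = 103903*(28851/296458996) = 2997705453/296458996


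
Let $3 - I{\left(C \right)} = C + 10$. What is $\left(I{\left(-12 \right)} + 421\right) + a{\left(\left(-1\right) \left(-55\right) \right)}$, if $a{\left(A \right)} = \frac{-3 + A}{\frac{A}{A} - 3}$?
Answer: $400$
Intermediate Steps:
$I{\left(C \right)} = -7 - C$ ($I{\left(C \right)} = 3 - \left(C + 10\right) = 3 - \left(10 + C\right) = -7 - C$)
$a{\left(A \right)} = \frac{3}{2} - \frac{A}{2}$ ($a{\left(A \right)} = \frac{-3 + A}{1 - 3} = \frac{-3 + A}{-2} = \left(-3 + A\right) \left(- \frac{1}{2}\right) = \frac{3}{2} - \frac{A}{2}$)
$\left(I{\left(-12 \right)} + 421\right) + a{\left(\left(-1\right) \left(-55\right) \right)} = \left(\left(-7 - -12\right) + 421\right) + \left(\frac{3}{2} - \frac{\left(-1\right) \left(-55\right)}{2}\right) = \left(\left(-7 + 12\right) + 421\right) + \left(\frac{3}{2} - \frac{55}{2}\right) = \left(5 + 421\right) + \left(\frac{3}{2} - \frac{55}{2}\right) = 426 - 26 = 400$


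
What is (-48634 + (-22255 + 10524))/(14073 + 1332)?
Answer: -12073/3081 ≈ -3.9185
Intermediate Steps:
(-48634 + (-22255 + 10524))/(14073 + 1332) = (-48634 - 11731)/15405 = -60365*1/15405 = -12073/3081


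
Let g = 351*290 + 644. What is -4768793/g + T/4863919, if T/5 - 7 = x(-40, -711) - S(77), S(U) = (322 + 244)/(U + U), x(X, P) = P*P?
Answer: -1766080353452649/38363762271142 ≈ -46.035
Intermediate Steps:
x(X, P) = P**2
S(U) = 283/U (S(U) = 566/((2*U)) = 566*(1/(2*U)) = 283/U)
g = 102434 (g = 101790 + 644 = 102434)
T = 194626865/77 (T = 35 + 5*((-711)**2 - 283/77) = 35 + 5*(505521 - 283/77) = 35 + 5*(38924834/77) = 35 + 194624170/77 = 194626865/77 ≈ 2.5276e+6)
-4768793/g + T/4863919 = -4768793/102434 + (194626865/77)/4863919 = -4768793*1/102434 + (194626865/77)*(1/4863919) = -4768793/102434 + 194626865/374521763 = -1766080353452649/38363762271142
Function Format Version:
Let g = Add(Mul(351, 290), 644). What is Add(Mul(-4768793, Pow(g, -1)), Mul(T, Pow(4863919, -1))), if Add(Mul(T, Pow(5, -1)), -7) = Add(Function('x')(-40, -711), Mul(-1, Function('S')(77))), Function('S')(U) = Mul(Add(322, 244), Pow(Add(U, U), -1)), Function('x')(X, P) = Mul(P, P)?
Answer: Rational(-1766080353452649, 38363762271142) ≈ -46.035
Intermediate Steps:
Function('x')(X, P) = Pow(P, 2)
Function('S')(U) = Mul(283, Pow(U, -1)) (Function('S')(U) = Mul(566, Pow(Mul(2, U), -1)) = Mul(566, Mul(Rational(1, 2), Pow(U, -1))) = Mul(283, Pow(U, -1)))
g = 102434 (g = Add(101790, 644) = 102434)
T = Rational(194626865, 77) (T = Add(35, Mul(5, Add(Pow(-711, 2), Mul(-1, Mul(283, Pow(77, -1)))))) = Add(35, Mul(5, Add(505521, Mul(-1, Mul(283, Rational(1, 77)))))) = Add(35, Mul(5, Add(505521, Mul(-1, Rational(283, 77))))) = Add(35, Mul(5, Add(505521, Rational(-283, 77)))) = Add(35, Mul(5, Rational(38924834, 77))) = Add(35, Rational(194624170, 77)) = Rational(194626865, 77) ≈ 2.5276e+6)
Add(Mul(-4768793, Pow(g, -1)), Mul(T, Pow(4863919, -1))) = Add(Mul(-4768793, Pow(102434, -1)), Mul(Rational(194626865, 77), Pow(4863919, -1))) = Add(Mul(-4768793, Rational(1, 102434)), Mul(Rational(194626865, 77), Rational(1, 4863919))) = Add(Rational(-4768793, 102434), Rational(194626865, 374521763)) = Rational(-1766080353452649, 38363762271142)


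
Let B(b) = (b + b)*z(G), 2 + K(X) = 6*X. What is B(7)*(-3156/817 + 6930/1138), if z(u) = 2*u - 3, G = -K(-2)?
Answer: 362299350/464873 ≈ 779.35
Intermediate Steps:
K(X) = -2 + 6*X
G = 14 (G = -(-2 + 6*(-2)) = -(-2 - 12) = -1*(-14) = 14)
z(u) = -3 + 2*u
B(b) = 50*b (B(b) = (b + b)*(-3 + 2*14) = (2*b)*(-3 + 28) = (2*b)*25 = 50*b)
B(7)*(-3156/817 + 6930/1138) = (50*7)*(-3156/817 + 6930/1138) = 350*(-3156*1/817 + 6930*(1/1138)) = 350*(-3156/817 + 3465/569) = 350*(1035141/464873) = 362299350/464873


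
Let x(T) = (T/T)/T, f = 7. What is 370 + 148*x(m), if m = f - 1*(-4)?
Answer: 4218/11 ≈ 383.45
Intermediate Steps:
m = 11 (m = 7 - 1*(-4) = 7 + 4 = 11)
x(T) = 1/T
370 + 148*x(m) = 370 + 148/11 = 4218/11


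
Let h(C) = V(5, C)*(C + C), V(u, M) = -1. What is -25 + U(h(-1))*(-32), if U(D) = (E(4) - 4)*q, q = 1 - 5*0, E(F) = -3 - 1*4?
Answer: 327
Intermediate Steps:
E(F) = -7 (E(F) = -3 - 4 = -7)
q = 1 (q = 1 + 0 = 1)
h(C) = -2*C (h(C) = -(C + C) = -2*C)
U(D) = -11 (U(D) = (-7 - 4)*1 = -11*1 = -11)
-25 + U(h(-1))*(-32) = -25 - 11*(-32) = -25 + 352 = 327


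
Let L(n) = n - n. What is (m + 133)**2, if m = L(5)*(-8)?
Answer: 17689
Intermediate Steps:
L(n) = 0
m = 0 (m = 0*(-8) = 0)
(m + 133)**2 = (0 + 133)**2 = 133**2 = 17689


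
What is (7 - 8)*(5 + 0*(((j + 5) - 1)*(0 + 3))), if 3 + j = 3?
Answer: -5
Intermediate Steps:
j = 0 (j = -3 + 3 = 0)
(7 - 8)*(5 + 0*(((j + 5) - 1)*(0 + 3))) = (7 - 8)*(5 + 0*(((0 + 5) - 1)*(0 + 3))) = -(5 + 0*((5 - 1)*3)) = -(5 + 0*(4*3)) = -(5 + 0*12) = -(5 + 0) = -1*5 = -5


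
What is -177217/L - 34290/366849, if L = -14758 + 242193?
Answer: -2696689829/3090159345 ≈ -0.87267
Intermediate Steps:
L = 227435
-177217/L - 34290/366849 = -177217/227435 - 34290/366849 = -177217*1/227435 - 34290*1/366849 = -177217/227435 - 1270/13587 = -2696689829/3090159345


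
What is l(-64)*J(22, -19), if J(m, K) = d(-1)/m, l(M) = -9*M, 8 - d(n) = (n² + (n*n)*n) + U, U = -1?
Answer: 2592/11 ≈ 235.64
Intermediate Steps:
d(n) = 9 - n² - n³ (d(n) = 8 - ((n² + (n*n)*n) - 1) = 8 - ((n² + n²*n) - 1) = 8 - ((n² + n³) - 1) = 8 - (-1 + n² + n³) = 8 + (1 - n² - n³) = 9 - n² - n³)
J(m, K) = 9/m (J(m, K) = (9 - 1*(-1)² - 1*(-1)³)/m = (9 - 1*1 - 1*(-1))/m = (9 - 1 + 1)/m = 9/m)
l(-64)*J(22, -19) = (-9*(-64))*(9/22) = 576*(9*(1/22)) = 576*(9/22) = 2592/11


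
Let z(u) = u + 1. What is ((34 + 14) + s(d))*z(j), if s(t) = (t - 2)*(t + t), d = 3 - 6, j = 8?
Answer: 702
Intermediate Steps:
d = -3
z(u) = 1 + u
s(t) = 2*t*(-2 + t) (s(t) = (-2 + t)*(2*t) = 2*t*(-2 + t))
((34 + 14) + s(d))*z(j) = ((34 + 14) + 2*(-3)*(-2 - 3))*(1 + 8) = (48 + 2*(-3)*(-5))*9 = (48 + 30)*9 = 78*9 = 702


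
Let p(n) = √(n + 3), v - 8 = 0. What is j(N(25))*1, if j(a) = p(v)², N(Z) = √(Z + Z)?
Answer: 11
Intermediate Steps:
v = 8 (v = 8 + 0 = 8)
N(Z) = √2*√Z (N(Z) = √(2*Z) = √2*√Z)
p(n) = √(3 + n)
j(a) = 11 (j(a) = (√(3 + 8))² = (√11)² = 11)
j(N(25))*1 = 11*1 = 11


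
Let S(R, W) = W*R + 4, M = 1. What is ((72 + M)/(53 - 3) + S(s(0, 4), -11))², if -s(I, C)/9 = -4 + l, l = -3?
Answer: 1181778129/2500 ≈ 4.7271e+5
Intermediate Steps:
s(I, C) = 63 (s(I, C) = -9*(-4 - 3) = -9*(-7) = 63)
S(R, W) = 4 + R*W (S(R, W) = R*W + 4 = 4 + R*W)
((72 + M)/(53 - 3) + S(s(0, 4), -11))² = ((72 + 1)/(53 - 3) + (4 + 63*(-11)))² = (73/50 + (4 - 693))² = (73*(1/50) - 689)² = (73/50 - 689)² = (-34377/50)² = 1181778129/2500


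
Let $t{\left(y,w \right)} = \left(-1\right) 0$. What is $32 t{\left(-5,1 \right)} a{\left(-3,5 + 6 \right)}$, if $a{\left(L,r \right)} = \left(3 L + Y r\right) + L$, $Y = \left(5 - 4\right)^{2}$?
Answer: $0$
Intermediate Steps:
$t{\left(y,w \right)} = 0$
$Y = 1$ ($Y = 1^{2} = 1$)
$a{\left(L,r \right)} = r + 4 L$ ($a{\left(L,r \right)} = \left(3 L + 1 r\right) + L = \left(3 L + r\right) + L = \left(r + 3 L\right) + L = r + 4 L$)
$32 t{\left(-5,1 \right)} a{\left(-3,5 + 6 \right)} = 32 \cdot 0 \left(\left(5 + 6\right) + 4 \left(-3\right)\right) = 0 \left(11 - 12\right) = 0 \left(-1\right) = 0$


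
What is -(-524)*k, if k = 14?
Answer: 7336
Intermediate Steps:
-(-524)*k = -(-524)*14 = -131*(-56) = 7336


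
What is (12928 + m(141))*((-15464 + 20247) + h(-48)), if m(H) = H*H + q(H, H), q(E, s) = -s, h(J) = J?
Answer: 154682980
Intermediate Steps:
m(H) = H² - H (m(H) = H*H - H = H² - H)
(12928 + m(141))*((-15464 + 20247) + h(-48)) = (12928 + 141*(-1 + 141))*((-15464 + 20247) - 48) = (12928 + 141*140)*(4783 - 48) = (12928 + 19740)*4735 = 32668*4735 = 154682980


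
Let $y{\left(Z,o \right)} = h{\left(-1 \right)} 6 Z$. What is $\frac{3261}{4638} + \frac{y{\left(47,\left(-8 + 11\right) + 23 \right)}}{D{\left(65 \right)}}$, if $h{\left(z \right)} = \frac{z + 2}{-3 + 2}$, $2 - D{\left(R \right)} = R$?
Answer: $\frac{168151}{32466} \approx 5.1793$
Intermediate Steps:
$D{\left(R \right)} = 2 - R$
$h{\left(z \right)} = -2 - z$ ($h{\left(z \right)} = \frac{2 + z}{-1} = \left(2 + z\right) \left(-1\right) = -2 - z$)
$y{\left(Z,o \right)} = - 6 Z$ ($y{\left(Z,o \right)} = \left(-2 - -1\right) 6 Z = \left(-2 + 1\right) 6 Z = \left(-1\right) 6 Z = - 6 Z$)
$\frac{3261}{4638} + \frac{y{\left(47,\left(-8 + 11\right) + 23 \right)}}{D{\left(65 \right)}} = \frac{3261}{4638} + \frac{\left(-6\right) 47}{2 - 65} = 3261 \cdot \frac{1}{4638} - \frac{282}{2 - 65} = \frac{1087}{1546} - \frac{282}{-63} = \frac{1087}{1546} - - \frac{94}{21} = \frac{1087}{1546} + \frac{94}{21} = \frac{168151}{32466}$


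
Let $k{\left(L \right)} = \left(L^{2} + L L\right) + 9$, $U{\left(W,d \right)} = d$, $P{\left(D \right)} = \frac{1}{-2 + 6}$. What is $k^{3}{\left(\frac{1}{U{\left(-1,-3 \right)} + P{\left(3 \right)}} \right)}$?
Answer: $\frac{1408694561}{1771561} \approx 795.17$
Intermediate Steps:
$P{\left(D \right)} = \frac{1}{4}$
$k{\left(L \right)} = 9 + 2 L^{2}$ ($k{\left(L \right)} = \left(L^{2} + L^{2}\right) + 9 = 2 L^{2} + 9 = 9 + 2 L^{2}$)
$k^{3}{\left(\frac{1}{U{\left(-1,-3 \right)} + P{\left(3 \right)}} \right)} = \left(9 + 2 \left(\frac{1}{-3 + \frac{1}{4}}\right)^{2}\right)^{3} = \left(9 + 2 \left(\frac{1}{- \frac{11}{4}}\right)^{2}\right)^{3} = \left(9 + 2 \left(- \frac{4}{11}\right)^{2}\right)^{3} = \left(9 + 2 \cdot \frac{16}{121}\right)^{3} = \left(9 + \frac{32}{121}\right)^{3} = \left(\frac{1121}{121}\right)^{3} = \frac{1408694561}{1771561}$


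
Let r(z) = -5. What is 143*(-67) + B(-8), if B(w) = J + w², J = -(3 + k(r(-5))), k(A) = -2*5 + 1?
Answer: -9511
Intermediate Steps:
k(A) = -9 (k(A) = -10 + 1 = -9)
J = 6 (J = -(3 - 9) = -1*(-6) = 6)
B(w) = 6 + w²
143*(-67) + B(-8) = 143*(-67) + (6 + (-8)²) = -9581 + (6 + 64) = -9581 + 70 = -9511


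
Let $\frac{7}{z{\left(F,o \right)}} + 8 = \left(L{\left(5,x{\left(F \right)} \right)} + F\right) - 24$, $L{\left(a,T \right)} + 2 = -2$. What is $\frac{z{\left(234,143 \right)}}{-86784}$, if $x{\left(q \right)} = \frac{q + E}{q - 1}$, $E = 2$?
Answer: $- \frac{7}{17183232} \approx -4.0737 \cdot 10^{-7}$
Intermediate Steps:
$x{\left(q \right)} = \frac{2 + q}{-1 + q}$ ($x{\left(q \right)} = \frac{q + 2}{q - 1} = \frac{2 + q}{-1 + q}$)
$L{\left(a,T \right)} = -4$ ($L{\left(a,T \right)} = -2 - 2 = -4$)
$z{\left(F,o \right)} = \frac{7}{-36 + F}$ ($z{\left(F,o \right)} = \frac{7}{-8 + \left(\left(-4 + F\right) - 24\right)} = \frac{7}{-8 + \left(-28 + F\right)} = \frac{7}{-36 + F}$)
$\frac{z{\left(234,143 \right)}}{-86784} = \frac{7 \frac{1}{-36 + 234}}{-86784} = \frac{7}{198} \left(- \frac{1}{86784}\right) = - \frac{7}{17183232}$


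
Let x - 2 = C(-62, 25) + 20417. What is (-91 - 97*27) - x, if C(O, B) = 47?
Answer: -23176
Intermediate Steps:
x = 20466 (x = 2 + (47 + 20417) = 2 + 20464 = 20466)
(-91 - 97*27) - x = (-91 - 97*27) - 1*20466 = (-91 - 2619) - 20466 = -2710 - 20466 = -23176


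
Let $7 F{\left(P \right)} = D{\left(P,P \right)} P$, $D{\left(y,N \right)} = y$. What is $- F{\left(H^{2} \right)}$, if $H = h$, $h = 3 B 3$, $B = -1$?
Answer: $- \frac{6561}{7} \approx -937.29$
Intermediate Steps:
$h = -9$ ($h = 3 \left(-1\right) 3 = \left(-3\right) 3 = -9$)
$H = -9$
$F{\left(P \right)} = \frac{P^{2}}{7}$ ($F{\left(P \right)} = \frac{P P}{7} = \frac{P^{2}}{7}$)
$- F{\left(H^{2} \right)} = - \frac{\left(\left(-9\right)^{2}\right)^{2}}{7} = - \frac{81^{2}}{7} = - \frac{6561}{7}$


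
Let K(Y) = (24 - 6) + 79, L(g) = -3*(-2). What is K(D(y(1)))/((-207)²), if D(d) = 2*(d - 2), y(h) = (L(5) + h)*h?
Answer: 97/42849 ≈ 0.0022638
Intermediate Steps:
L(g) = 6
y(h) = h*(6 + h) (y(h) = (6 + h)*h = h*(6 + h))
D(d) = -4 + 2*d (D(d) = 2*(-2 + d) = -4 + 2*d)
K(Y) = 97 (K(Y) = 18 + 79 = 97)
K(D(y(1)))/((-207)²) = 97/((-207)²) = 97/42849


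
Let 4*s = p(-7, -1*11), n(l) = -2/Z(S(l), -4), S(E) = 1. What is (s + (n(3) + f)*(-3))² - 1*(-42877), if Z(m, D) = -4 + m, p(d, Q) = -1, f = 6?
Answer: 692593/16 ≈ 43287.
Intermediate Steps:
n(l) = ⅔ (n(l) = -2/(-4 + 1) = -2/(-3) = -2*(-⅓) = ⅔)
s = -¼ (s = (¼)*(-1) = -¼ ≈ -0.25000)
(s + (n(3) + f)*(-3))² - 1*(-42877) = (-¼ + (⅔ + 6)*(-3))² - 1*(-42877) = (-¼ + (20/3)*(-3))² + 42877 = (-¼ - 20)² + 42877 = (-81/4)² + 42877 = 6561/16 + 42877 = 692593/16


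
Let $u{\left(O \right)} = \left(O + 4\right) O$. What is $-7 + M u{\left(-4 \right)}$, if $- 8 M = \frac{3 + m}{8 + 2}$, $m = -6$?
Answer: $-7$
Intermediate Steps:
$u{\left(O \right)} = O \left(4 + O\right)$ ($u{\left(O \right)} = \left(4 + O\right) O = O \left(4 + O\right)$)
$M = \frac{3}{80}$ ($M = - \frac{\left(3 - 6\right) \frac{1}{8 + 2}}{8} = - \frac{\left(-3\right) \frac{1}{10}}{8} = \left(- \frac{1}{8}\right) \left(- \frac{3}{10}\right) = \frac{3}{80} \approx 0.0375$)
$-7 + M u{\left(-4 \right)} = -7 + \frac{3 \left(- 4 \left(4 - 4\right)\right)}{80} = -7 + \frac{3 \left(\left(-4\right) 0\right)}{80} = -7 + \frac{3}{80} \cdot 0 = -7 + 0 = -7$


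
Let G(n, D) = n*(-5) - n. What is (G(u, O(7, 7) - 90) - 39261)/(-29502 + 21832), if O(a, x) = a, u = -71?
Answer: 7767/1534 ≈ 5.0632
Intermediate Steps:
G(n, D) = -6*n (G(n, D) = -5*n - n = -6*n)
(G(u, O(7, 7) - 90) - 39261)/(-29502 + 21832) = (-6*(-71) - 39261)/(-29502 + 21832) = (426 - 39261)/(-7670) = -38835*(-1/7670) = 7767/1534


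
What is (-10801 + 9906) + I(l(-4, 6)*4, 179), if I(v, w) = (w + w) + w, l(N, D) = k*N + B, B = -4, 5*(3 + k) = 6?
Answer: -358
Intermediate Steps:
k = -9/5 (k = -3 + (1/5)*6 = -3 + 6/5 = -9/5 ≈ -1.8000)
l(N, D) = -4 - 9*N/5 (l(N, D) = -9*N/5 - 4 = -4 - 9*N/5)
I(v, w) = 3*w (I(v, w) = 2*w + w = 3*w)
(-10801 + 9906) + I(l(-4, 6)*4, 179) = (-10801 + 9906) + 3*179 = -895 + 537 = -358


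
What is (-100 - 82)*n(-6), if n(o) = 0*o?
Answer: 0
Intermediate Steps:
n(o) = 0
(-100 - 82)*n(-6) = (-100 - 82)*0 = -182*0 = 0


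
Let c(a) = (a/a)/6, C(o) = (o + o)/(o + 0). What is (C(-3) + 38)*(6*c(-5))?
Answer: 40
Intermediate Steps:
C(o) = 2 (C(o) = (2*o)/o = 2)
c(a) = 1/6 (c(a) = 1*(1/6) = 1/6)
(C(-3) + 38)*(6*c(-5)) = (2 + 38)*(6*(1/6)) = 40*1 = 40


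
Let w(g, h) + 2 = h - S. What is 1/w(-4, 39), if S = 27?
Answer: ⅒ ≈ 0.10000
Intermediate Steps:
w(g, h) = -29 + h (w(g, h) = -2 + (h - 1*27) = -2 + (h - 27) = -2 + (-27 + h) = -29 + h)
1/w(-4, 39) = 1/(-29 + 39) = 1/10 = ⅒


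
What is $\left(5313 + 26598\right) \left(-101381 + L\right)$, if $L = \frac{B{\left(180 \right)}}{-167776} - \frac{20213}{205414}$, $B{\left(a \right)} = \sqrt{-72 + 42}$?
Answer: $- \frac{60413606243247}{18674} - \frac{31911 i \sqrt{30}}{167776} \approx -3.2352 \cdot 10^{9} - 1.0418 i$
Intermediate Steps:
$B{\left(a \right)} = i \sqrt{30}$ ($B{\left(a \right)} = \sqrt{-30} = i \sqrt{30}$)
$L = - \frac{20213}{205414} - \frac{i \sqrt{30}}{167776}$ ($L = \frac{i \sqrt{30}}{-167776} - \frac{20213}{205414} = i \sqrt{30} \left(- \frac{1}{167776}\right) - \frac{20213}{205414} = - \frac{i \sqrt{30}}{167776} - \frac{20213}{205414} = - \frac{20213}{205414} - \frac{i \sqrt{30}}{167776} \approx -0.098401 - 3.2646 \cdot 10^{-5} i$)
$\left(5313 + 26598\right) \left(-101381 + L\right) = \left(5313 + 26598\right) \left(-101381 - \left(\frac{20213}{205414} + \frac{i \sqrt{30}}{167776}\right)\right) = 31911 \left(- \frac{20825096947}{205414} - \frac{i \sqrt{30}}{167776}\right) = - \frac{60413606243247}{18674} - \frac{31911 i \sqrt{30}}{167776}$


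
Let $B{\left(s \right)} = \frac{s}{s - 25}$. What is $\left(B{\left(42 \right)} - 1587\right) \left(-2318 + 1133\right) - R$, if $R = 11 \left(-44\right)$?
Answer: $\frac{31928573}{17} \approx 1.8782 \cdot 10^{6}$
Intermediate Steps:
$R = -484$
$B{\left(s \right)} = \frac{s}{-25 + s}$
$\left(B{\left(42 \right)} - 1587\right) \left(-2318 + 1133\right) - R = \left(\frac{42}{-25 + 42} - 1587\right) \left(-2318 + 1133\right) - -484 = \left(\frac{42}{17} - 1587\right) \left(-1185\right) + 484 = \left(- \frac{26937}{17}\right) \left(-1185\right) + 484 = \frac{31920345}{17} + 484 = \frac{31928573}{17}$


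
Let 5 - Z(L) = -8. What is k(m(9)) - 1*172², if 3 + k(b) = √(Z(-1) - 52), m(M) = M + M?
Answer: -29587 + I*√39 ≈ -29587.0 + 6.245*I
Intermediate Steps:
Z(L) = 13 (Z(L) = 5 - 1*(-8) = 5 + 8 = 13)
m(M) = 2*M
k(b) = -3 + I*√39 (k(b) = -3 + √(13 - 52) = -3 + √(-39) = -3 + I*√39)
k(m(9)) - 1*172² = (-3 + I*√39) - 1*172² = (-3 + I*√39) - 1*29584 = (-3 + I*√39) - 29584 = -29587 + I*√39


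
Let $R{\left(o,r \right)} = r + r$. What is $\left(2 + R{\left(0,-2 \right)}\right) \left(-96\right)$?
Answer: $192$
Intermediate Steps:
$R{\left(o,r \right)} = 2 r$
$\left(2 + R{\left(0,-2 \right)}\right) \left(-96\right) = \left(2 + 2 \left(-2\right)\right) \left(-96\right) = \left(2 - 4\right) \left(-96\right) = \left(-2\right) \left(-96\right) = 192$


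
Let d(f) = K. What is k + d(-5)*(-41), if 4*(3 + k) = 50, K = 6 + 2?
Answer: -637/2 ≈ -318.50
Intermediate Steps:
K = 8
k = 19/2 (k = -3 + (¼)*50 = -3 + 25/2 = 19/2 ≈ 9.5000)
d(f) = 8
k + d(-5)*(-41) = 19/2 + 8*(-41) = 19/2 - 328 = -637/2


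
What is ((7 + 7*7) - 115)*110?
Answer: -6490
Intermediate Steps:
((7 + 7*7) - 115)*110 = ((7 + 49) - 115)*110 = (56 - 115)*110 = -59*110 = -6490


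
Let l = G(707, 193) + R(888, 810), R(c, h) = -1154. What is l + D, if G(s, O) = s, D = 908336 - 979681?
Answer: -71792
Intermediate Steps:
D = -71345
l = -447 (l = 707 - 1154 = -447)
l + D = -447 - 71345 = -71792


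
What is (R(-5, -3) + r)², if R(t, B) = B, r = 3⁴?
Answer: 6084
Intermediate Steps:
r = 81
(R(-5, -3) + r)² = (-3 + 81)² = 78² = 6084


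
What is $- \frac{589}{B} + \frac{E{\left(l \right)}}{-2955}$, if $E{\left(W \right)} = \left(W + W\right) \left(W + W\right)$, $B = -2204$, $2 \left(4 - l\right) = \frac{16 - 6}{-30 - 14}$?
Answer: $\frac{2533534}{10369095} \approx 0.24434$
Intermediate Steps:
$l = \frac{181}{44}$ ($l = 4 - \frac{\left(16 - 6\right) \frac{1}{-30 - 14}}{2} = 4 - \frac{10 \frac{1}{-44}}{2} = 4 - \frac{10 \left(- \frac{1}{44}\right)}{2} = 4 - - \frac{5}{44} = 4 + \frac{5}{44} = \frac{181}{44} \approx 4.1136$)
$E{\left(W \right)} = 4 W^{2}$ ($E{\left(W \right)} = 2 W 2 W = 4 W^{2}$)
$- \frac{589}{B} + \frac{E{\left(l \right)}}{-2955} = - \frac{589}{-2204} + \frac{4 \left(\frac{181}{44}\right)^{2}}{-2955} = \left(-589\right) \left(- \frac{1}{2204}\right) + 4 \cdot \frac{32761}{1936} \left(- \frac{1}{2955}\right) = \frac{31}{116} + \frac{32761}{484} \left(- \frac{1}{2955}\right) = \frac{31}{116} - \frac{32761}{1430220} = \frac{2533534}{10369095}$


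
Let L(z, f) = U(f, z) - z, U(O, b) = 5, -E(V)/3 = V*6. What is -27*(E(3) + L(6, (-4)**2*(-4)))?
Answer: 1485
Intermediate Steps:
E(V) = -18*V (E(V) = -3*V*6 = -18*V)
L(z, f) = 5 - z
-27*(E(3) + L(6, (-4)**2*(-4))) = -27*(-18*3 + (5 - 1*6)) = -27*(-54 + (5 - 6)) = -27*(-54 - 1) = -27*(-55) = 1485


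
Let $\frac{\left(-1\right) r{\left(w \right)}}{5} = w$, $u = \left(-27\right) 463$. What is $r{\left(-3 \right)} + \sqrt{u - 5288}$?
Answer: $15 + i \sqrt{17789} \approx 15.0 + 133.38 i$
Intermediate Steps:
$u = -12501$
$r{\left(w \right)} = - 5 w$
$r{\left(-3 \right)} + \sqrt{u - 5288} = \left(-5\right) \left(-3\right) + \sqrt{-12501 - 5288} = 15 + \sqrt{-17789} = 15 + i \sqrt{17789}$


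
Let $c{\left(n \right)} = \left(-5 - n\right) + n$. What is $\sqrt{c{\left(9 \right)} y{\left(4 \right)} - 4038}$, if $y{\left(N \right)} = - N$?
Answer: $7 i \sqrt{82} \approx 63.388 i$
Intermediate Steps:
$c{\left(n \right)} = -5$
$\sqrt{c{\left(9 \right)} y{\left(4 \right)} - 4038} = \sqrt{- 5 \left(\left(-1\right) 4\right) - 4038} = \sqrt{\left(-5\right) \left(-4\right) - 4038} = \sqrt{20 - 4038} = \sqrt{-4018} = 7 i \sqrt{82}$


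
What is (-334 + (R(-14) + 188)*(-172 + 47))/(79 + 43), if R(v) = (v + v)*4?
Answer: -4917/61 ≈ -80.607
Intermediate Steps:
R(v) = 8*v (R(v) = (2*v)*4 = 8*v)
(-334 + (R(-14) + 188)*(-172 + 47))/(79 + 43) = (-334 + (8*(-14) + 188)*(-172 + 47))/(79 + 43) = (-334 + (-112 + 188)*(-125))/122 = (-334 + 76*(-125))*(1/122) = (-334 - 9500)*(1/122) = -9834*1/122 = -4917/61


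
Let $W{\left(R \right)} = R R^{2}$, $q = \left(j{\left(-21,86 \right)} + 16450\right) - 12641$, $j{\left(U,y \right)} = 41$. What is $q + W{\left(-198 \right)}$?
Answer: $-7758542$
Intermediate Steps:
$q = 3850$ ($q = \left(41 + 16450\right) - 12641 = 16491 - 12641 = 3850$)
$W{\left(R \right)} = R^{3}$
$q + W{\left(-198 \right)} = 3850 + \left(-198\right)^{3} = 3850 - 7762392 = -7758542$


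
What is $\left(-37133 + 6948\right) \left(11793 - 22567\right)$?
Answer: $325213190$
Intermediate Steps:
$\left(-37133 + 6948\right) \left(11793 - 22567\right) = \left(-30185\right) \left(-10774\right) = 325213190$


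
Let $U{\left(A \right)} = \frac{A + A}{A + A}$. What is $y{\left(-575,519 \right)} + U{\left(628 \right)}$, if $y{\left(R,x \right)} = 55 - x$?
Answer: $-463$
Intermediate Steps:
$U{\left(A \right)} = 1$ ($U{\left(A \right)} = \frac{2 A}{2 A} = 2 A \frac{1}{2 A} = 1$)
$y{\left(-575,519 \right)} + U{\left(628 \right)} = \left(55 - 519\right) + 1 = -464 + 1 = -463$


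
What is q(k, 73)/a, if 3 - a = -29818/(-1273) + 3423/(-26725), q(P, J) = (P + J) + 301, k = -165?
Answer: -7110373325/690465796 ≈ -10.298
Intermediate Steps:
q(P, J) = 301 + J + P (q(P, J) = (J + P) + 301 = 301 + J + P)
a = -690465796/34020925 (a = 3 - (-29818/(-1273) + 3423/(-26725)) = 3 - (-29818*(-1/1273) + 3423*(-1/26725)) = 3 - (29818/1273 - 3423/26725) = 3 - 1*792528571/34020925 = 3 - 792528571/34020925 = -690465796/34020925 ≈ -20.295)
q(k, 73)/a = (301 + 73 - 165)/(-690465796/34020925) = 209*(-34020925/690465796) = -7110373325/690465796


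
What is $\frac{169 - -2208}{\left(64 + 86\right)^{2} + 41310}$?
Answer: $\frac{2377}{63810} \approx 0.037251$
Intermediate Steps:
$\frac{169 - -2208}{\left(64 + 86\right)^{2} + 41310} = \frac{169 + 2208}{150^{2} + 41310} = \frac{2377}{22500 + 41310} = \frac{2377}{63810}$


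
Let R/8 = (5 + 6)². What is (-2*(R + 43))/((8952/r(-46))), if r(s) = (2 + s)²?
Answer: -163108/373 ≈ -437.29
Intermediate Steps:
R = 968 (R = 8*(5 + 6)² = 8*11² = 8*121 = 968)
(-2*(R + 43))/((8952/r(-46))) = (-2*(968 + 43))/((8952/((2 - 46)²))) = (-2*1011)/((8952/((-44)²))) = -2022/(8952/1936) = -2022/(8952*(1/1936)) = -2022/1119/242 = -2022*242/1119 = -163108/373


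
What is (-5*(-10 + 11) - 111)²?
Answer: 13456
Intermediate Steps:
(-5*(-10 + 11) - 111)² = (-5*1 - 111)² = (-5 - 111)² = (-116)² = 13456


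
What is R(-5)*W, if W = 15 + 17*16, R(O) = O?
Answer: -1435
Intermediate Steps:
W = 287 (W = 15 + 272 = 287)
R(-5)*W = -5*287 = -1435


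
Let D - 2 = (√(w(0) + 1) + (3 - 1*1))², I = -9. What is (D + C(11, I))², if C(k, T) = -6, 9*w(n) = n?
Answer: 25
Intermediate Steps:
w(n) = n/9
D = 11 (D = 2 + (√((⅑)*0 + 1) + (3 - 1*1))² = 2 + (√(0 + 1) + (3 - 1))² = 2 + (√1 + 2)² = 2 + (1 + 2)² = 2 + 3² = 2 + 9 = 11)
(D + C(11, I))² = (11 - 6)² = 5² = 25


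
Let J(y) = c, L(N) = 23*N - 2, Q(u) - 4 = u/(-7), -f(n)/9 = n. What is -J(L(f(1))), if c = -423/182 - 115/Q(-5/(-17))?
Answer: 2689903/85722 ≈ 31.379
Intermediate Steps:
f(n) = -9*n
Q(u) = 4 - u/7 (Q(u) = 4 + u/(-7) = 4 + u*(-⅐) = 4 - u/7)
L(N) = -2 + 23*N
c = -2689903/85722 (c = -423/182 - 115/(4 - (-5)/(7*(-17))) = -423*1/182 - 115/(4 - (-5)*(-1)/(7*17)) = -423/182 - 115/(4 - ⅐*5/17) = -423/182 - 115/(4 - 5/119) = -423/182 - 115/471/119 = -423/182 - 115*119/471 = -423/182 - 13685/471 = -2689903/85722 ≈ -31.379)
J(y) = -2689903/85722
-J(L(f(1))) = -1*(-2689903/85722) = 2689903/85722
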